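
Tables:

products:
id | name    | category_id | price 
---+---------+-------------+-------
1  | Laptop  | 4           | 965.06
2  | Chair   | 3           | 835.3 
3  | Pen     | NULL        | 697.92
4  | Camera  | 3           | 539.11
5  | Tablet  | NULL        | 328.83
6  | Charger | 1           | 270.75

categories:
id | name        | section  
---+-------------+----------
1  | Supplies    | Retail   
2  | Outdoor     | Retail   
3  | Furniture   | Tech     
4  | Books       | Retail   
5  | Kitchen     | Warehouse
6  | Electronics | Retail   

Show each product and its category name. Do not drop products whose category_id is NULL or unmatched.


LEFT JOIN keeps every row from products (the left table); where category_id has no match in categories, the category columns become NULL. Walk through each product:
  - product 1 (Laptop): category_id=4 -> matches Books
  - product 2 (Chair): category_id=3 -> matches Furniture
  - product 3 (Pen): category_id=NULL, no match -> kept with NULL
  - product 4 (Camera): category_id=3 -> matches Furniture
  - product 5 (Tablet): category_id=NULL, no match -> kept with NULL
  - product 6 (Charger): category_id=1 -> matches Supplies
All 6 rows appear; 2 have NULL category.

SQL:
SELECT a.name, b.name AS category
FROM products a
LEFT JOIN categories b ON a.category_id = b.id

Result:
name    | category 
--------+----------
Laptop  | Books    
Chair   | Furniture
Pen     | NULL     
Camera  | Furniture
Tablet  | NULL     
Charger | Supplies 


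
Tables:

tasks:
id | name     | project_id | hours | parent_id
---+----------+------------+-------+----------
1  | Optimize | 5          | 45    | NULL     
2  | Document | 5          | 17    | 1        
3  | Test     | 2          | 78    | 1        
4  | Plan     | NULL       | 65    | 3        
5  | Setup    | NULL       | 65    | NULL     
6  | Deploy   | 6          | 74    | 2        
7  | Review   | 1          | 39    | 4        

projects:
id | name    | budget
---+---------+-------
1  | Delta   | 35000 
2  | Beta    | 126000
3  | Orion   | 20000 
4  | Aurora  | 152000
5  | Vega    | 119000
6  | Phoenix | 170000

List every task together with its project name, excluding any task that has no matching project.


INNER JOIN keeps only tasks rows whose project_id matches an id in projects. Walk through each task:
  - task 1 (Optimize): project_id=5 -> matches Vega
  - task 2 (Document): project_id=5 -> matches Vega
  - task 3 (Test): project_id=2 -> matches Beta
  - task 4 (Plan): project_id=NULL, no match -> dropped
  - task 5 (Setup): project_id=NULL, no match -> dropped
  - task 6 (Deploy): project_id=6 -> matches Phoenix
  - task 7 (Review): project_id=1 -> matches Delta
So 2 of 7 rows are dropped.

SQL:
SELECT a.name, b.name AS project
FROM tasks a
INNER JOIN projects b ON a.project_id = b.id

Result:
name     | project
---------+--------
Optimize | Vega   
Document | Vega   
Test     | Beta   
Deploy   | Phoenix
Review   | Delta  


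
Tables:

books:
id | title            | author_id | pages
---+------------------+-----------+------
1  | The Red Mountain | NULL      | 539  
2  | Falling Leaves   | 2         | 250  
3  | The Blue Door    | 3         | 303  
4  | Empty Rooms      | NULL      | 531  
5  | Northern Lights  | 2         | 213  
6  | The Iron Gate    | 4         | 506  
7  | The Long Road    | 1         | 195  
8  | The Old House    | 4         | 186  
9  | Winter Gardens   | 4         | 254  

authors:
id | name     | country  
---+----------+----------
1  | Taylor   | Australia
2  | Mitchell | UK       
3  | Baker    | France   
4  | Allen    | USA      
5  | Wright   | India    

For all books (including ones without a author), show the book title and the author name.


LEFT JOIN keeps every row from books (the left table); where author_id has no match in authors, the author columns become NULL. Walk through each book:
  - book 1 (The Red Mountain): author_id=NULL, no match -> kept with NULL
  - book 2 (Falling Leaves): author_id=2 -> matches Mitchell
  - book 3 (The Blue Door): author_id=3 -> matches Baker
  - book 4 (Empty Rooms): author_id=NULL, no match -> kept with NULL
  - book 5 (Northern Lights): author_id=2 -> matches Mitchell
  - book 6 (The Iron Gate): author_id=4 -> matches Allen
  - book 7 (The Long Road): author_id=1 -> matches Taylor
  - book 8 (The Old House): author_id=4 -> matches Allen
  - book 9 (Winter Gardens): author_id=4 -> matches Allen
All 9 rows appear; 2 have NULL author.

SQL:
SELECT a.title, b.name AS author
FROM books a
LEFT JOIN authors b ON a.author_id = b.id

Result:
title            | author  
-----------------+---------
The Red Mountain | NULL    
Falling Leaves   | Mitchell
The Blue Door    | Baker   
Empty Rooms      | NULL    
Northern Lights  | Mitchell
The Iron Gate    | Allen   
The Long Road    | Taylor  
The Old House    | Allen   
Winter Gardens   | Allen   


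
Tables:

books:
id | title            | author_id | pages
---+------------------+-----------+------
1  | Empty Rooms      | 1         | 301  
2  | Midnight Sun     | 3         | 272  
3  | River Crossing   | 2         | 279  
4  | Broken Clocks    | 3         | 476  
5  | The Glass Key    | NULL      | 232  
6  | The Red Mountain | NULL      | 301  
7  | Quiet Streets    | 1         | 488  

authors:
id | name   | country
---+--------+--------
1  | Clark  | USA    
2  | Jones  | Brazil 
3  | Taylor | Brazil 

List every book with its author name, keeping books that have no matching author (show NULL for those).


LEFT JOIN keeps every row from books (the left table); where author_id has no match in authors, the author columns become NULL. Walk through each book:
  - book 1 (Empty Rooms): author_id=1 -> matches Clark
  - book 2 (Midnight Sun): author_id=3 -> matches Taylor
  - book 3 (River Crossing): author_id=2 -> matches Jones
  - book 4 (Broken Clocks): author_id=3 -> matches Taylor
  - book 5 (The Glass Key): author_id=NULL, no match -> kept with NULL
  - book 6 (The Red Mountain): author_id=NULL, no match -> kept with NULL
  - book 7 (Quiet Streets): author_id=1 -> matches Clark
All 7 rows appear; 2 have NULL author.

SQL:
SELECT a.title, b.name AS author
FROM books a
LEFT JOIN authors b ON a.author_id = b.id

Result:
title            | author
-----------------+-------
Empty Rooms      | Clark 
Midnight Sun     | Taylor
River Crossing   | Jones 
Broken Clocks    | Taylor
The Glass Key    | NULL  
The Red Mountain | NULL  
Quiet Streets    | Clark 


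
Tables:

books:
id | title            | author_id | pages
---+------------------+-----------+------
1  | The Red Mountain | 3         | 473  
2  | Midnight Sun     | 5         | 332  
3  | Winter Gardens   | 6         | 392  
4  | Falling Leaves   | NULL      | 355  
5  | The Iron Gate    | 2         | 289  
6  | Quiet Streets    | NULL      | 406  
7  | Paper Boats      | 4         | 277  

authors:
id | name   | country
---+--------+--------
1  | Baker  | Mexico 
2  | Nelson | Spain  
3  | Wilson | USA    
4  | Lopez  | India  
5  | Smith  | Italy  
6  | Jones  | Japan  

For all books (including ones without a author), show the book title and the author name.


LEFT JOIN keeps every row from books (the left table); where author_id has no match in authors, the author columns become NULL. Walk through each book:
  - book 1 (The Red Mountain): author_id=3 -> matches Wilson
  - book 2 (Midnight Sun): author_id=5 -> matches Smith
  - book 3 (Winter Gardens): author_id=6 -> matches Jones
  - book 4 (Falling Leaves): author_id=NULL, no match -> kept with NULL
  - book 5 (The Iron Gate): author_id=2 -> matches Nelson
  - book 6 (Quiet Streets): author_id=NULL, no match -> kept with NULL
  - book 7 (Paper Boats): author_id=4 -> matches Lopez
All 7 rows appear; 2 have NULL author.

SQL:
SELECT a.title, b.name AS author
FROM books a
LEFT JOIN authors b ON a.author_id = b.id

Result:
title            | author
-----------------+-------
The Red Mountain | Wilson
Midnight Sun     | Smith 
Winter Gardens   | Jones 
Falling Leaves   | NULL  
The Iron Gate    | Nelson
Quiet Streets    | NULL  
Paper Boats      | Lopez 


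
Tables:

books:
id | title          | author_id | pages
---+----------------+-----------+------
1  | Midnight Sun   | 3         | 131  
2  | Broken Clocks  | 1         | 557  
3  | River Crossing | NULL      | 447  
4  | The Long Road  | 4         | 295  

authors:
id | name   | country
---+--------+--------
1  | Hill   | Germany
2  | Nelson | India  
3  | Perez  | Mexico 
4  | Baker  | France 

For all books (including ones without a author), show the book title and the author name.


LEFT JOIN keeps every row from books (the left table); where author_id has no match in authors, the author columns become NULL. Walk through each book:
  - book 1 (Midnight Sun): author_id=3 -> matches Perez
  - book 2 (Broken Clocks): author_id=1 -> matches Hill
  - book 3 (River Crossing): author_id=NULL, no match -> kept with NULL
  - book 4 (The Long Road): author_id=4 -> matches Baker
All 4 rows appear; 1 has NULL author.

SQL:
SELECT a.title, b.name AS author
FROM books a
LEFT JOIN authors b ON a.author_id = b.id

Result:
title          | author
---------------+-------
Midnight Sun   | Perez 
Broken Clocks  | Hill  
River Crossing | NULL  
The Long Road  | Baker 


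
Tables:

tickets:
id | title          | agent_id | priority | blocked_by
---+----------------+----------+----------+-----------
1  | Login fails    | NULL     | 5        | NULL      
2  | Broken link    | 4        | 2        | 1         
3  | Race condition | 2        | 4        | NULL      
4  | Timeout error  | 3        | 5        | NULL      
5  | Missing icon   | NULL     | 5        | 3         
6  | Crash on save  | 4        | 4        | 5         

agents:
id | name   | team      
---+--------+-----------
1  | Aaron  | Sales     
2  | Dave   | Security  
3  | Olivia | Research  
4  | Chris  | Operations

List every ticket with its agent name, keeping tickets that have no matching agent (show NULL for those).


LEFT JOIN keeps every row from tickets (the left table); where agent_id has no match in agents, the agent columns become NULL. Walk through each ticket:
  - ticket 1 (Login fails): agent_id=NULL, no match -> kept with NULL
  - ticket 2 (Broken link): agent_id=4 -> matches Chris
  - ticket 3 (Race condition): agent_id=2 -> matches Dave
  - ticket 4 (Timeout error): agent_id=3 -> matches Olivia
  - ticket 5 (Missing icon): agent_id=NULL, no match -> kept with NULL
  - ticket 6 (Crash on save): agent_id=4 -> matches Chris
All 6 rows appear; 2 have NULL agent.

SQL:
SELECT a.title, b.name AS agent
FROM tickets a
LEFT JOIN agents b ON a.agent_id = b.id

Result:
title          | agent 
---------------+-------
Login fails    | NULL  
Broken link    | Chris 
Race condition | Dave  
Timeout error  | Olivia
Missing icon   | NULL  
Crash on save  | Chris 


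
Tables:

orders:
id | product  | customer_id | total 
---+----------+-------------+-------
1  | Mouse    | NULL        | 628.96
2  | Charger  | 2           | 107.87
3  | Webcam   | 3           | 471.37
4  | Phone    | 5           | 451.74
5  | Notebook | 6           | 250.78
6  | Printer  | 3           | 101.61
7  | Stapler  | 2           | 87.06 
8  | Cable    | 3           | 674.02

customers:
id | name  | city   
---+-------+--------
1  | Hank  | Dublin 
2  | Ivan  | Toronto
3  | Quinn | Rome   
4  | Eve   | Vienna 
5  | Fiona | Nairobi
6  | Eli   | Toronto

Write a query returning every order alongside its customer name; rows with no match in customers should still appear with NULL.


LEFT JOIN keeps every row from orders (the left table); where customer_id has no match in customers, the customer columns become NULL. Walk through each order:
  - order 1 (Mouse): customer_id=NULL, no match -> kept with NULL
  - order 2 (Charger): customer_id=2 -> matches Ivan
  - order 3 (Webcam): customer_id=3 -> matches Quinn
  - order 4 (Phone): customer_id=5 -> matches Fiona
  - order 5 (Notebook): customer_id=6 -> matches Eli
  - order 6 (Printer): customer_id=3 -> matches Quinn
  - order 7 (Stapler): customer_id=2 -> matches Ivan
  - order 8 (Cable): customer_id=3 -> matches Quinn
All 8 rows appear; 1 has NULL customer.

SQL:
SELECT a.product, b.name AS customer
FROM orders a
LEFT JOIN customers b ON a.customer_id = b.id

Result:
product  | customer
---------+---------
Mouse    | NULL    
Charger  | Ivan    
Webcam   | Quinn   
Phone    | Fiona   
Notebook | Eli     
Printer  | Quinn   
Stapler  | Ivan    
Cable    | Quinn   


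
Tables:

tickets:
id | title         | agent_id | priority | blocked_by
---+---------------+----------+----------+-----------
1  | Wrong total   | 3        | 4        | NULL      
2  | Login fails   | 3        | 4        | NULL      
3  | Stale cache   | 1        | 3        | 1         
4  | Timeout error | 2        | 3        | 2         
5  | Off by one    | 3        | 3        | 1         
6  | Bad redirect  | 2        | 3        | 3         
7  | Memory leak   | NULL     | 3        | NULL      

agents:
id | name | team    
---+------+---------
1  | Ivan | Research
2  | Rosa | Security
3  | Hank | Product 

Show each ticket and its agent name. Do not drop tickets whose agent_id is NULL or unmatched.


LEFT JOIN keeps every row from tickets (the left table); where agent_id has no match in agents, the agent columns become NULL. Walk through each ticket:
  - ticket 1 (Wrong total): agent_id=3 -> matches Hank
  - ticket 2 (Login fails): agent_id=3 -> matches Hank
  - ticket 3 (Stale cache): agent_id=1 -> matches Ivan
  - ticket 4 (Timeout error): agent_id=2 -> matches Rosa
  - ticket 5 (Off by one): agent_id=3 -> matches Hank
  - ticket 6 (Bad redirect): agent_id=2 -> matches Rosa
  - ticket 7 (Memory leak): agent_id=NULL, no match -> kept with NULL
All 7 rows appear; 1 has NULL agent.

SQL:
SELECT a.title, b.name AS agent
FROM tickets a
LEFT JOIN agents b ON a.agent_id = b.id

Result:
title         | agent
--------------+------
Wrong total   | Hank 
Login fails   | Hank 
Stale cache   | Ivan 
Timeout error | Rosa 
Off by one    | Hank 
Bad redirect  | Rosa 
Memory leak   | NULL 


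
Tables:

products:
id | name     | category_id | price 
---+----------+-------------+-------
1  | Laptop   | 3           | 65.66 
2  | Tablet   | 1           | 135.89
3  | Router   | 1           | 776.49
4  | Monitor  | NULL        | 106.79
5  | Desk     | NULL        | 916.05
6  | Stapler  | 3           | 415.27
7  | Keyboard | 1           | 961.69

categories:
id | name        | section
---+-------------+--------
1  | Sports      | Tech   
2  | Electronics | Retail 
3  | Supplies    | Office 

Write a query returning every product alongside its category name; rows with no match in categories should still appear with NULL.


LEFT JOIN keeps every row from products (the left table); where category_id has no match in categories, the category columns become NULL. Walk through each product:
  - product 1 (Laptop): category_id=3 -> matches Supplies
  - product 2 (Tablet): category_id=1 -> matches Sports
  - product 3 (Router): category_id=1 -> matches Sports
  - product 4 (Monitor): category_id=NULL, no match -> kept with NULL
  - product 5 (Desk): category_id=NULL, no match -> kept with NULL
  - product 6 (Stapler): category_id=3 -> matches Supplies
  - product 7 (Keyboard): category_id=1 -> matches Sports
All 7 rows appear; 2 have NULL category.

SQL:
SELECT a.name, b.name AS category
FROM products a
LEFT JOIN categories b ON a.category_id = b.id

Result:
name     | category
---------+---------
Laptop   | Supplies
Tablet   | Sports  
Router   | Sports  
Monitor  | NULL    
Desk     | NULL    
Stapler  | Supplies
Keyboard | Sports  


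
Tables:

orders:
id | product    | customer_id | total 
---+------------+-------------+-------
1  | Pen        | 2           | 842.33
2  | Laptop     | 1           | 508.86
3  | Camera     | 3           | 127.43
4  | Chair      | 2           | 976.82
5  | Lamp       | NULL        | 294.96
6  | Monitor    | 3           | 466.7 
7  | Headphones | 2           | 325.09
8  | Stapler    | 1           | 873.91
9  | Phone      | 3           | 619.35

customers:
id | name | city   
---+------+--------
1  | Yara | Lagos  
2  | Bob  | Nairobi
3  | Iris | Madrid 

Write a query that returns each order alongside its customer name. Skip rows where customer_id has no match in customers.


INNER JOIN keeps only orders rows whose customer_id matches an id in customers. Walk through each order:
  - order 1 (Pen): customer_id=2 -> matches Bob
  - order 2 (Laptop): customer_id=1 -> matches Yara
  - order 3 (Camera): customer_id=3 -> matches Iris
  - order 4 (Chair): customer_id=2 -> matches Bob
  - order 5 (Lamp): customer_id=NULL, no match -> dropped
  - order 6 (Monitor): customer_id=3 -> matches Iris
  - order 7 (Headphones): customer_id=2 -> matches Bob
  - order 8 (Stapler): customer_id=1 -> matches Yara
  - order 9 (Phone): customer_id=3 -> matches Iris
So 1 of 9 rows is dropped.

SQL:
SELECT a.product, b.name AS customer
FROM orders a
INNER JOIN customers b ON a.customer_id = b.id

Result:
product    | customer
-----------+---------
Pen        | Bob     
Laptop     | Yara    
Camera     | Iris    
Chair      | Bob     
Monitor    | Iris    
Headphones | Bob     
Stapler    | Yara    
Phone      | Iris    


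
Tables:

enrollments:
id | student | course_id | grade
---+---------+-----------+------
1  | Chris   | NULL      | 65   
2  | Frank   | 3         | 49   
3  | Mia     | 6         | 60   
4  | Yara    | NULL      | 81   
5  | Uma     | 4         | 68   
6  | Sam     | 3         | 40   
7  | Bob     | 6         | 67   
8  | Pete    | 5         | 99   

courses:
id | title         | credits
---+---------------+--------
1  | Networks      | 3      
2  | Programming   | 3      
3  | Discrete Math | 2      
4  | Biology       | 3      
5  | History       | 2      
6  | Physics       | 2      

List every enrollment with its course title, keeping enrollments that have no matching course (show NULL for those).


LEFT JOIN keeps every row from enrollments (the left table); where course_id has no match in courses, the course columns become NULL. Walk through each enrollment:
  - enrollment 1 (Chris): course_id=NULL, no match -> kept with NULL
  - enrollment 2 (Frank): course_id=3 -> matches Discrete Math
  - enrollment 3 (Mia): course_id=6 -> matches Physics
  - enrollment 4 (Yara): course_id=NULL, no match -> kept with NULL
  - enrollment 5 (Uma): course_id=4 -> matches Biology
  - enrollment 6 (Sam): course_id=3 -> matches Discrete Math
  - enrollment 7 (Bob): course_id=6 -> matches Physics
  - enrollment 8 (Pete): course_id=5 -> matches History
All 8 rows appear; 2 have NULL course.

SQL:
SELECT a.student, b.title AS course
FROM enrollments a
LEFT JOIN courses b ON a.course_id = b.id

Result:
student | course       
--------+--------------
Chris   | NULL         
Frank   | Discrete Math
Mia     | Physics      
Yara    | NULL         
Uma     | Biology      
Sam     | Discrete Math
Bob     | Physics      
Pete    | History      


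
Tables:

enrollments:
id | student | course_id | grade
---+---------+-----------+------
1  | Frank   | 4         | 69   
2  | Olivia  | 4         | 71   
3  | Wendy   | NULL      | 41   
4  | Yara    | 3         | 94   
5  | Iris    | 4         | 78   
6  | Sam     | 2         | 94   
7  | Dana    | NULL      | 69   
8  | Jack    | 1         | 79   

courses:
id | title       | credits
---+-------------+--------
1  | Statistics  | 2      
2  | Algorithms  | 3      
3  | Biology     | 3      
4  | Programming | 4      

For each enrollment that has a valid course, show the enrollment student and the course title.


INNER JOIN keeps only enrollments rows whose course_id matches an id in courses. Walk through each enrollment:
  - enrollment 1 (Frank): course_id=4 -> matches Programming
  - enrollment 2 (Olivia): course_id=4 -> matches Programming
  - enrollment 3 (Wendy): course_id=NULL, no match -> dropped
  - enrollment 4 (Yara): course_id=3 -> matches Biology
  - enrollment 5 (Iris): course_id=4 -> matches Programming
  - enrollment 6 (Sam): course_id=2 -> matches Algorithms
  - enrollment 7 (Dana): course_id=NULL, no match -> dropped
  - enrollment 8 (Jack): course_id=1 -> matches Statistics
So 2 of 8 rows are dropped.

SQL:
SELECT a.student, b.title AS course
FROM enrollments a
INNER JOIN courses b ON a.course_id = b.id

Result:
student | course     
--------+------------
Frank   | Programming
Olivia  | Programming
Yara    | Biology    
Iris    | Programming
Sam     | Algorithms 
Jack    | Statistics 


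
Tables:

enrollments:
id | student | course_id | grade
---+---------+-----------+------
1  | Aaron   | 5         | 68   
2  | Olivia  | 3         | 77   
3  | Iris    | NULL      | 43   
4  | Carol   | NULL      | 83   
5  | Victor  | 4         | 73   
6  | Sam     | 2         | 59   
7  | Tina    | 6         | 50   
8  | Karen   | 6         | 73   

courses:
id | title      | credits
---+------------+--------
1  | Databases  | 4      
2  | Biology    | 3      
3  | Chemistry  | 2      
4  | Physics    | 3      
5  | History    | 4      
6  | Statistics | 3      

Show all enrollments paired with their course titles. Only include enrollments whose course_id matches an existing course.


INNER JOIN keeps only enrollments rows whose course_id matches an id in courses. Walk through each enrollment:
  - enrollment 1 (Aaron): course_id=5 -> matches History
  - enrollment 2 (Olivia): course_id=3 -> matches Chemistry
  - enrollment 3 (Iris): course_id=NULL, no match -> dropped
  - enrollment 4 (Carol): course_id=NULL, no match -> dropped
  - enrollment 5 (Victor): course_id=4 -> matches Physics
  - enrollment 6 (Sam): course_id=2 -> matches Biology
  - enrollment 7 (Tina): course_id=6 -> matches Statistics
  - enrollment 8 (Karen): course_id=6 -> matches Statistics
So 2 of 8 rows are dropped.

SQL:
SELECT a.student, b.title AS course
FROM enrollments a
INNER JOIN courses b ON a.course_id = b.id

Result:
student | course    
--------+-----------
Aaron   | History   
Olivia  | Chemistry 
Victor  | Physics   
Sam     | Biology   
Tina    | Statistics
Karen   | Statistics


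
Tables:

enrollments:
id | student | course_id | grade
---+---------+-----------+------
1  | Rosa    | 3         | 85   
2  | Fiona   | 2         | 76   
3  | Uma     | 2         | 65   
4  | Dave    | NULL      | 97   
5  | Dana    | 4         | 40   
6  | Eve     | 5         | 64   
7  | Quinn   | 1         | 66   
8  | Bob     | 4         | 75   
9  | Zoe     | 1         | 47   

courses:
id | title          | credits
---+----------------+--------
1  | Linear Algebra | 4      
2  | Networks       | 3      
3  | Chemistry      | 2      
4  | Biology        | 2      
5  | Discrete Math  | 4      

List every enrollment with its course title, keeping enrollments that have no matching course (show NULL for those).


LEFT JOIN keeps every row from enrollments (the left table); where course_id has no match in courses, the course columns become NULL. Walk through each enrollment:
  - enrollment 1 (Rosa): course_id=3 -> matches Chemistry
  - enrollment 2 (Fiona): course_id=2 -> matches Networks
  - enrollment 3 (Uma): course_id=2 -> matches Networks
  - enrollment 4 (Dave): course_id=NULL, no match -> kept with NULL
  - enrollment 5 (Dana): course_id=4 -> matches Biology
  - enrollment 6 (Eve): course_id=5 -> matches Discrete Math
  - enrollment 7 (Quinn): course_id=1 -> matches Linear Algebra
  - enrollment 8 (Bob): course_id=4 -> matches Biology
  - enrollment 9 (Zoe): course_id=1 -> matches Linear Algebra
All 9 rows appear; 1 has NULL course.

SQL:
SELECT a.student, b.title AS course
FROM enrollments a
LEFT JOIN courses b ON a.course_id = b.id

Result:
student | course        
--------+---------------
Rosa    | Chemistry     
Fiona   | Networks      
Uma     | Networks      
Dave    | NULL          
Dana    | Biology       
Eve     | Discrete Math 
Quinn   | Linear Algebra
Bob     | Biology       
Zoe     | Linear Algebra


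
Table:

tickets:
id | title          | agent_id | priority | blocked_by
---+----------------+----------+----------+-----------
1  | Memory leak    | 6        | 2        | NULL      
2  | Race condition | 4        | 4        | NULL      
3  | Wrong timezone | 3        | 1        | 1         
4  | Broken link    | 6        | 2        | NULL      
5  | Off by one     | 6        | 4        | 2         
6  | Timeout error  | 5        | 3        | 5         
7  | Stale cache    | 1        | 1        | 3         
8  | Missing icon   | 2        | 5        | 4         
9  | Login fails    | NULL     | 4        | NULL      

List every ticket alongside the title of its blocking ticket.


This is a self-join: tickets is joined to a second copy of itself, matching each row's blocked_by to another row's id. Use LEFT JOIN so rows with blocked_by=NULL are kept.
  - ticket 1 (Memory leak): blocked_by=NULL -> NULL
  - ticket 2 (Race condition): blocked_by=NULL -> NULL
  - ticket 3 (Wrong timezone): blocked_by=1 -> Memory leak
  - ticket 4 (Broken link): blocked_by=NULL -> NULL
  - ticket 5 (Off by one): blocked_by=2 -> Race condition
  - ticket 6 (Timeout error): blocked_by=5 -> Off by one
  - ticket 7 (Stale cache): blocked_by=3 -> Wrong timezone
  - ticket 8 (Missing icon): blocked_by=4 -> Broken link
  - ticket 9 (Login fails): blocked_by=NULL -> NULL

SQL:
SELECT a.title AS item, b.title AS blocked_by
FROM tickets a
LEFT JOIN tickets b ON a.blocked_by = b.id

Result:
item           | blocked_by    
---------------+---------------
Memory leak    | NULL          
Race condition | NULL          
Wrong timezone | Memory leak   
Broken link    | NULL          
Off by one     | Race condition
Timeout error  | Off by one    
Stale cache    | Wrong timezone
Missing icon   | Broken link   
Login fails    | NULL          


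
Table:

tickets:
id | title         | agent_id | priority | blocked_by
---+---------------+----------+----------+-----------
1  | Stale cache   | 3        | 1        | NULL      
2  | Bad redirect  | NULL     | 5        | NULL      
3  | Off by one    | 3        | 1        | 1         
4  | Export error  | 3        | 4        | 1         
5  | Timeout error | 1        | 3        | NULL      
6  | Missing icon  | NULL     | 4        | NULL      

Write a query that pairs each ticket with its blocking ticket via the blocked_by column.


This is a self-join: tickets is joined to a second copy of itself, matching each row's blocked_by to another row's id. Use LEFT JOIN so rows with blocked_by=NULL are kept.
  - ticket 1 (Stale cache): blocked_by=NULL -> NULL
  - ticket 2 (Bad redirect): blocked_by=NULL -> NULL
  - ticket 3 (Off by one): blocked_by=1 -> Stale cache
  - ticket 4 (Export error): blocked_by=1 -> Stale cache
  - ticket 5 (Timeout error): blocked_by=NULL -> NULL
  - ticket 6 (Missing icon): blocked_by=NULL -> NULL

SQL:
SELECT a.title AS item, b.title AS blocked_by
FROM tickets a
LEFT JOIN tickets b ON a.blocked_by = b.id

Result:
item          | blocked_by 
--------------+------------
Stale cache   | NULL       
Bad redirect  | NULL       
Off by one    | Stale cache
Export error  | Stale cache
Timeout error | NULL       
Missing icon  | NULL       


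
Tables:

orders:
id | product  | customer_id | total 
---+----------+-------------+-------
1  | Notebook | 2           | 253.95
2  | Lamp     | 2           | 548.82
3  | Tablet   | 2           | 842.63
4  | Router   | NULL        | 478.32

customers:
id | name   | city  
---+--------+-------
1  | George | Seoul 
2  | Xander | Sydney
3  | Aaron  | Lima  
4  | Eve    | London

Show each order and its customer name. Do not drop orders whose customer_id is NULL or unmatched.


LEFT JOIN keeps every row from orders (the left table); where customer_id has no match in customers, the customer columns become NULL. Walk through each order:
  - order 1 (Notebook): customer_id=2 -> matches Xander
  - order 2 (Lamp): customer_id=2 -> matches Xander
  - order 3 (Tablet): customer_id=2 -> matches Xander
  - order 4 (Router): customer_id=NULL, no match -> kept with NULL
All 4 rows appear; 1 has NULL customer.

SQL:
SELECT a.product, b.name AS customer
FROM orders a
LEFT JOIN customers b ON a.customer_id = b.id

Result:
product  | customer
---------+---------
Notebook | Xander  
Lamp     | Xander  
Tablet   | Xander  
Router   | NULL    


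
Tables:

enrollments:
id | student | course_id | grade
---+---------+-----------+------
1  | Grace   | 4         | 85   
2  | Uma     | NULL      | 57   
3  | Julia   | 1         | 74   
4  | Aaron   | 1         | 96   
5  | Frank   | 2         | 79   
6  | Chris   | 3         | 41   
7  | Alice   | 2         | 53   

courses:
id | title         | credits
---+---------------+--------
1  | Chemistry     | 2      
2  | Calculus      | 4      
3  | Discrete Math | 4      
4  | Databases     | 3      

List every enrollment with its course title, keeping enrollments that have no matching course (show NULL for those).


LEFT JOIN keeps every row from enrollments (the left table); where course_id has no match in courses, the course columns become NULL. Walk through each enrollment:
  - enrollment 1 (Grace): course_id=4 -> matches Databases
  - enrollment 2 (Uma): course_id=NULL, no match -> kept with NULL
  - enrollment 3 (Julia): course_id=1 -> matches Chemistry
  - enrollment 4 (Aaron): course_id=1 -> matches Chemistry
  - enrollment 5 (Frank): course_id=2 -> matches Calculus
  - enrollment 6 (Chris): course_id=3 -> matches Discrete Math
  - enrollment 7 (Alice): course_id=2 -> matches Calculus
All 7 rows appear; 1 has NULL course.

SQL:
SELECT a.student, b.title AS course
FROM enrollments a
LEFT JOIN courses b ON a.course_id = b.id

Result:
student | course       
--------+--------------
Grace   | Databases    
Uma     | NULL         
Julia   | Chemistry    
Aaron   | Chemistry    
Frank   | Calculus     
Chris   | Discrete Math
Alice   | Calculus     


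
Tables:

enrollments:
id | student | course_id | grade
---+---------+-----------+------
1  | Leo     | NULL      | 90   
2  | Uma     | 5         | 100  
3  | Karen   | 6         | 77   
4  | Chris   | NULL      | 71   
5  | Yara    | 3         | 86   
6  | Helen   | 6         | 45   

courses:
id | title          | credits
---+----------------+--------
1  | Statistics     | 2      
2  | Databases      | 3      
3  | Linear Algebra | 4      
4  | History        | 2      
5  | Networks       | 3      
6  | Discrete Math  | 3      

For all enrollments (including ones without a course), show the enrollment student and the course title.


LEFT JOIN keeps every row from enrollments (the left table); where course_id has no match in courses, the course columns become NULL. Walk through each enrollment:
  - enrollment 1 (Leo): course_id=NULL, no match -> kept with NULL
  - enrollment 2 (Uma): course_id=5 -> matches Networks
  - enrollment 3 (Karen): course_id=6 -> matches Discrete Math
  - enrollment 4 (Chris): course_id=NULL, no match -> kept with NULL
  - enrollment 5 (Yara): course_id=3 -> matches Linear Algebra
  - enrollment 6 (Helen): course_id=6 -> matches Discrete Math
All 6 rows appear; 2 have NULL course.

SQL:
SELECT a.student, b.title AS course
FROM enrollments a
LEFT JOIN courses b ON a.course_id = b.id

Result:
student | course        
--------+---------------
Leo     | NULL          
Uma     | Networks      
Karen   | Discrete Math 
Chris   | NULL          
Yara    | Linear Algebra
Helen   | Discrete Math 


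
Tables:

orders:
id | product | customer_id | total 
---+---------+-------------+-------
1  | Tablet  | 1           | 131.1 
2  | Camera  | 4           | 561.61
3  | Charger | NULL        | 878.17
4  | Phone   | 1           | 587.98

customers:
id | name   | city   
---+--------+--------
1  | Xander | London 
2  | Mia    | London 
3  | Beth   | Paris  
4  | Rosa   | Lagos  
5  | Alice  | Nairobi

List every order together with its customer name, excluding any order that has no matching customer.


INNER JOIN keeps only orders rows whose customer_id matches an id in customers. Walk through each order:
  - order 1 (Tablet): customer_id=1 -> matches Xander
  - order 2 (Camera): customer_id=4 -> matches Rosa
  - order 3 (Charger): customer_id=NULL, no match -> dropped
  - order 4 (Phone): customer_id=1 -> matches Xander
So 1 of 4 rows is dropped.

SQL:
SELECT a.product, b.name AS customer
FROM orders a
INNER JOIN customers b ON a.customer_id = b.id

Result:
product | customer
--------+---------
Tablet  | Xander  
Camera  | Rosa    
Phone   | Xander  


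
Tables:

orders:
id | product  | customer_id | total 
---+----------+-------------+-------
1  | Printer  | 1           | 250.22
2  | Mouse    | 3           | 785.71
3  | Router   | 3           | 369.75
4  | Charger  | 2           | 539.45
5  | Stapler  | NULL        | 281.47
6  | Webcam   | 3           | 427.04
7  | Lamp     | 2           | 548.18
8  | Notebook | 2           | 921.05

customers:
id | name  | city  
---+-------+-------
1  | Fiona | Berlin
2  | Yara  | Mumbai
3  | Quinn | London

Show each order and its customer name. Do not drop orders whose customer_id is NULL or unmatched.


LEFT JOIN keeps every row from orders (the left table); where customer_id has no match in customers, the customer columns become NULL. Walk through each order:
  - order 1 (Printer): customer_id=1 -> matches Fiona
  - order 2 (Mouse): customer_id=3 -> matches Quinn
  - order 3 (Router): customer_id=3 -> matches Quinn
  - order 4 (Charger): customer_id=2 -> matches Yara
  - order 5 (Stapler): customer_id=NULL, no match -> kept with NULL
  - order 6 (Webcam): customer_id=3 -> matches Quinn
  - order 7 (Lamp): customer_id=2 -> matches Yara
  - order 8 (Notebook): customer_id=2 -> matches Yara
All 8 rows appear; 1 has NULL customer.

SQL:
SELECT a.product, b.name AS customer
FROM orders a
LEFT JOIN customers b ON a.customer_id = b.id

Result:
product  | customer
---------+---------
Printer  | Fiona   
Mouse    | Quinn   
Router   | Quinn   
Charger  | Yara    
Stapler  | NULL    
Webcam   | Quinn   
Lamp     | Yara    
Notebook | Yara    


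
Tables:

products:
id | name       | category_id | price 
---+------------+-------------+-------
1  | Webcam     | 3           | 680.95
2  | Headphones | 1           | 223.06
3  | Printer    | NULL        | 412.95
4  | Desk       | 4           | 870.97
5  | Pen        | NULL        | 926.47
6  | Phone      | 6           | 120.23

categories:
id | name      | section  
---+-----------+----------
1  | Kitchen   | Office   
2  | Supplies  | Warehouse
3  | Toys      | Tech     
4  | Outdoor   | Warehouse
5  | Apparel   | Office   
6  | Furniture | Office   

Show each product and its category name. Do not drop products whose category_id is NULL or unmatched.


LEFT JOIN keeps every row from products (the left table); where category_id has no match in categories, the category columns become NULL. Walk through each product:
  - product 1 (Webcam): category_id=3 -> matches Toys
  - product 2 (Headphones): category_id=1 -> matches Kitchen
  - product 3 (Printer): category_id=NULL, no match -> kept with NULL
  - product 4 (Desk): category_id=4 -> matches Outdoor
  - product 5 (Pen): category_id=NULL, no match -> kept with NULL
  - product 6 (Phone): category_id=6 -> matches Furniture
All 6 rows appear; 2 have NULL category.

SQL:
SELECT a.name, b.name AS category
FROM products a
LEFT JOIN categories b ON a.category_id = b.id

Result:
name       | category 
-----------+----------
Webcam     | Toys     
Headphones | Kitchen  
Printer    | NULL     
Desk       | Outdoor  
Pen        | NULL     
Phone      | Furniture


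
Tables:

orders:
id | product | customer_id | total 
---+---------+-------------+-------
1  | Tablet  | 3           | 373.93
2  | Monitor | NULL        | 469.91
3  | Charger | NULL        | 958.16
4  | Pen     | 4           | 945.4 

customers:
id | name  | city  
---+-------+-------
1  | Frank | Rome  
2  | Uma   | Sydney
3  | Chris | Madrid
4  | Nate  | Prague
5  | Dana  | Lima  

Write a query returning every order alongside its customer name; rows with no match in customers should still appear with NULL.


LEFT JOIN keeps every row from orders (the left table); where customer_id has no match in customers, the customer columns become NULL. Walk through each order:
  - order 1 (Tablet): customer_id=3 -> matches Chris
  - order 2 (Monitor): customer_id=NULL, no match -> kept with NULL
  - order 3 (Charger): customer_id=NULL, no match -> kept with NULL
  - order 4 (Pen): customer_id=4 -> matches Nate
All 4 rows appear; 2 have NULL customer.

SQL:
SELECT a.product, b.name AS customer
FROM orders a
LEFT JOIN customers b ON a.customer_id = b.id

Result:
product | customer
--------+---------
Tablet  | Chris   
Monitor | NULL    
Charger | NULL    
Pen     | Nate    


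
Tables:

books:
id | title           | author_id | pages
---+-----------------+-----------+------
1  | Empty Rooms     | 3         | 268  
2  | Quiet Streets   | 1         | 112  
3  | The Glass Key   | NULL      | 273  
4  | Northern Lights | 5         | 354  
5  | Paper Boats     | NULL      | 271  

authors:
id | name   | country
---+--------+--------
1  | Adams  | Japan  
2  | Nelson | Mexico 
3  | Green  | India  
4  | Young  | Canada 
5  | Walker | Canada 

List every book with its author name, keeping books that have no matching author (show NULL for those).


LEFT JOIN keeps every row from books (the left table); where author_id has no match in authors, the author columns become NULL. Walk through each book:
  - book 1 (Empty Rooms): author_id=3 -> matches Green
  - book 2 (Quiet Streets): author_id=1 -> matches Adams
  - book 3 (The Glass Key): author_id=NULL, no match -> kept with NULL
  - book 4 (Northern Lights): author_id=5 -> matches Walker
  - book 5 (Paper Boats): author_id=NULL, no match -> kept with NULL
All 5 rows appear; 2 have NULL author.

SQL:
SELECT a.title, b.name AS author
FROM books a
LEFT JOIN authors b ON a.author_id = b.id

Result:
title           | author
----------------+-------
Empty Rooms     | Green 
Quiet Streets   | Adams 
The Glass Key   | NULL  
Northern Lights | Walker
Paper Boats     | NULL  


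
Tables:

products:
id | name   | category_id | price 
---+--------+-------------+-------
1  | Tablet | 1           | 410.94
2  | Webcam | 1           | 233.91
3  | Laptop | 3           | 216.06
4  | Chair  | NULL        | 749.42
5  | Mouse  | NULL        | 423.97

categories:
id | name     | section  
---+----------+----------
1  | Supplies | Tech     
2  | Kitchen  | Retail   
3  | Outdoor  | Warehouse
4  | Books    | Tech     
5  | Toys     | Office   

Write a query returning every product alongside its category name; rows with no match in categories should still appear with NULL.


LEFT JOIN keeps every row from products (the left table); where category_id has no match in categories, the category columns become NULL. Walk through each product:
  - product 1 (Tablet): category_id=1 -> matches Supplies
  - product 2 (Webcam): category_id=1 -> matches Supplies
  - product 3 (Laptop): category_id=3 -> matches Outdoor
  - product 4 (Chair): category_id=NULL, no match -> kept with NULL
  - product 5 (Mouse): category_id=NULL, no match -> kept with NULL
All 5 rows appear; 2 have NULL category.

SQL:
SELECT a.name, b.name AS category
FROM products a
LEFT JOIN categories b ON a.category_id = b.id

Result:
name   | category
-------+---------
Tablet | Supplies
Webcam | Supplies
Laptop | Outdoor 
Chair  | NULL    
Mouse  | NULL    


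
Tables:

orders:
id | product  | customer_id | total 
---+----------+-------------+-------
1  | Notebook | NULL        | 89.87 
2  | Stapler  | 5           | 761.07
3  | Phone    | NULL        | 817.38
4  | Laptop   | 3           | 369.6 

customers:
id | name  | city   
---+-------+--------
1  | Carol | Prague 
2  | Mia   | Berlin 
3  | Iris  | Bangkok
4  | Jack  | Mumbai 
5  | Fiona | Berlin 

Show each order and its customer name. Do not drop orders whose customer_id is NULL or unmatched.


LEFT JOIN keeps every row from orders (the left table); where customer_id has no match in customers, the customer columns become NULL. Walk through each order:
  - order 1 (Notebook): customer_id=NULL, no match -> kept with NULL
  - order 2 (Stapler): customer_id=5 -> matches Fiona
  - order 3 (Phone): customer_id=NULL, no match -> kept with NULL
  - order 4 (Laptop): customer_id=3 -> matches Iris
All 4 rows appear; 2 have NULL customer.

SQL:
SELECT a.product, b.name AS customer
FROM orders a
LEFT JOIN customers b ON a.customer_id = b.id

Result:
product  | customer
---------+---------
Notebook | NULL    
Stapler  | Fiona   
Phone    | NULL    
Laptop   | Iris    
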